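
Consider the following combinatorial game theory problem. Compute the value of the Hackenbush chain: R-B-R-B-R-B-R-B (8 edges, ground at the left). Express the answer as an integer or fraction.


Edges (from ground): R-B-R-B-R-B-R-B
By Berlekamp's sign-expansion rule, a Blue-Red Hackenbush stalk has the value of the surreal number whose sign sequence is the edge sequence with B -> + and R -> -.
Sign sequence: -+-+-+-+
Trace the sign expansion in the surreal number tree, starting from 0:
Edge 1: R (sign -) -> bounds (-inf, 0), value = -1
Edge 2: B (sign +) -> bounds (-1, 0), value = -1/2
Edge 3: R (sign -) -> bounds (-1, -1/2), value = -3/4
Edge 4: B (sign +) -> bounds (-3/4, -1/2), value = -5/8
Edge 5: R (sign -) -> bounds (-3/4, -5/8), value = -11/16
Edge 6: B (sign +) -> bounds (-11/16, -5/8), value = -21/32
Edge 7: R (sign -) -> bounds (-11/16, -21/32), value = -43/64
Edge 8: B (sign +) -> bounds (-43/64, -21/32), value = -85/128
Game value = -85/128

-85/128


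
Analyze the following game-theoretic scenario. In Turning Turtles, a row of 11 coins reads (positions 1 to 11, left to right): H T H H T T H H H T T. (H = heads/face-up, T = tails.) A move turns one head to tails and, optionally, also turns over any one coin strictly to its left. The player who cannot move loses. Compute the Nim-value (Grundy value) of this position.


Coins: H T H H T T H H H T T
Key fact: a single head at position k behaves exactly like a Nim heap of size k (turning it to T and optionally flipping a coin at j < k corresponds to moving the heap from k to j, or to 0), and heads combine as a disjunctive sum (two heads at the same place would cancel, matching j XOR j = 0). So the Nim-value is the XOR of the 1-indexed positions of the heads.
Face-up positions (1-indexed): [1, 3, 4, 7, 8, 9]
XOR 0 with 1: 0 XOR 1 = 1
XOR 1 with 3: 1 XOR 3 = 2
XOR 2 with 4: 2 XOR 4 = 6
XOR 6 with 7: 6 XOR 7 = 1
XOR 1 with 8: 1 XOR 8 = 9
XOR 9 with 9: 9 XOR 9 = 0
Nim-value = 0

0


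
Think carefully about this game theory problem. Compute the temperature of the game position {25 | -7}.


The game is {25 | -7}, a switch {a | b} with numbers a > b.
Cooling {a | b} by t gives {a - t | b + t}, which stops being hot when a - t = b + t, i.e. at t = (a - b)/2. So the temperature of a switch is (a - b)/2.
Temperature = (Left option - Right option) / 2
= (25 - (-7)) / 2
= 32 / 2
= 16

16


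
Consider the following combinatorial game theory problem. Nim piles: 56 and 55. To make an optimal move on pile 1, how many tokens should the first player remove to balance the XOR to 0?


Piles: 56 and 55
Current XOR: 56 XOR 55 = 15 (non-zero, so this is an N-position).
To make the XOR zero, we need to find a move that balances the piles.
For pile 1 (size 56): target = 56 XOR 15 = 55
We reduce pile 1 from 56 to 55.
Tokens removed: 56 - 55 = 1
Verification: 55 XOR 55 = 0

1


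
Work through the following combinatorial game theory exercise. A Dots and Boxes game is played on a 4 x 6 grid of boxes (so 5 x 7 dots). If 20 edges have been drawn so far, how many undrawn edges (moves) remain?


Grid: 4 x 6 boxes, i.e. 5 rows and 7 columns of dots.
Horizontal edges: (rows + 1) * cols = 5 * 6 = 30
Vertical edges: rows * (cols + 1) = 4 * 7 = 28
Total edges: 30 + 28 = 58
Edges drawn: 20
Remaining: 58 - 20 = 38

38


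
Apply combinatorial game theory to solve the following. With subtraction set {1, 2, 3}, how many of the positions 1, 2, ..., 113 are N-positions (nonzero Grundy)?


Subtraction set S = {1, 2, 3}, so G(n) = n mod 4.
G(n) = 0 when n is a multiple of 4.
Multiples of 4 in [1, 113]: 28
N-positions (nonzero Grundy) = 113 - 28 = 85

85


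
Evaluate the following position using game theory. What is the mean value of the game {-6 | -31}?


Game = {-6 | -31}, a switch {a | b} with numbers a > b.
Its thermograph has left wall a - t and right wall b + t, which meet at t = (a - b)/2, where both equal (a + b)/2. So the mast (mean value) is at (a + b)/2.
Mean = (-6 + (-31))/2 = -37/2 = -37/2

-37/2


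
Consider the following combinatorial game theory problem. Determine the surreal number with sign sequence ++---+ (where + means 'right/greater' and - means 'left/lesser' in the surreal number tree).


Sign expansion: ++---+
Rule: track bounds (lo, hi), initially (-inf, +inf). On '+', the current value becomes lo and we move to the simplest number in (value, hi): value + 1 if hi = +inf, otherwise the midpoint (value + hi)/2. On '-', the current value becomes hi and we move to value - 1 if lo = -inf, otherwise the midpoint (lo + value)/2.
Start at 0.
Step 1: sign = +, move right. Bounds: (0, +inf). Value = 1
Step 2: sign = +, move right. Bounds: (1, +inf). Value = 2
Step 3: sign = -, move left. Bounds: (1, 2). Value = 3/2
Step 4: sign = -, move left. Bounds: (1, 3/2). Value = 5/4
Step 5: sign = -, move left. Bounds: (1, 5/4). Value = 9/8
Step 6: sign = +, move right. Bounds: (9/8, 5/4). Value = 19/16
The surreal number with sign expansion ++---+ is 19/16.

19/16


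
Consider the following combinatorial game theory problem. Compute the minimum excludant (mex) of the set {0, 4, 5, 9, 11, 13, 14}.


Set = {0, 4, 5, 9, 11, 13, 14}
0 is in the set.
1 is NOT in the set. This is the mex.
mex = 1

1


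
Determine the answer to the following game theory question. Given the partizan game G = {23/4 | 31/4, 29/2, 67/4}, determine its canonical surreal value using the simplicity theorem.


Left options: {23/4}, max = 23/4
Right options: {31/4, 29/2, 67/4}, min = 31/4
All options are numbers and max(Left) < min(Right), so by the simplicity theorem the value is the simplest (earliest-born) number strictly between 23/4 and 31/4.
Integers 6 through 7 all lie strictly between 23/4 and 31/4.
Among integers, the simplest (lowest birthday = smallest |n|; 0 is born on day 0, +-n on day n) is 6.
No non-integer in the interval can be simpler: if x is a non-integer in the interval, then floor(x) or ceil(x) also lies in the interval (the interval contains an integer), and both are proper prefixes of x's sign expansion, i.e. born earlier. So the game value is 6.
Game value = 6

6


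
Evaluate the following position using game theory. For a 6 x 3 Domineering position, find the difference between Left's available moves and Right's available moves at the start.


Board is 6 x 3 (rows x cols).
Left (vertical) placements: (rows-1) * cols = 5 * 3 = 15
Right (horizontal) placements: rows * (cols-1) = 6 * 2 = 12
Advantage = Left - Right = 15 - 12 = 3

3


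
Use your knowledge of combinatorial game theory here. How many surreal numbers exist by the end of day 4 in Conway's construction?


Day 0: {|} = 0 is born. Count = 1.
Day n: the number of surreal numbers born by day n is 2^(n+1) - 1.
By day 0: 2^1 - 1 = 1
By day 1: 2^2 - 1 = 3
By day 2: 2^3 - 1 = 7
By day 3: 2^4 - 1 = 15
By day 4: 2^5 - 1 = 31
By day 4: 31 surreal numbers.

31


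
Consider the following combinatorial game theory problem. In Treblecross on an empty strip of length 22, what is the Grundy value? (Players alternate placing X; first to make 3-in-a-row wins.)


Treblecross: place X on empty cells; 3-in-a-row wins.
Playing within two cells of an existing X lets the opponent win at once, so sensible play treats the cells i-2..i+2 around each X as dead. The player left with no safe cell loses, so this is a normal-play take-away game on strips of safe cells.
Placing X at cell i (0-indexed) of a strip of k safe cells leaves independent strips of sizes max(0, i-2) and max(0, k-i-3). Hence G(k) = mex{ G(max(0,i-2)) XOR G(max(0,k-i-3)) : 0 <= i < k }, with G(0) = 0.
G(1): splits (0,0):0^0=0 -> mex({0}) = 1
G(2): splits (0,0):0^0=0 -> mex({0}) = 1
G(3): splits (0,0):0^0=0 -> mex({0}) = 1
G(4): splits (0,1):0^1=1 (0,0):0^0=0 -> mex({0, 1}) = 2
G(5): splits (0,2):0^1=1 (0,1):0^1=1 (0,0):0^0=0 -> mex({0, 1}) = 2
G(6) = mex({1}) = 0
G(7) = mex({0, 1, 2}) = 3
G(8) = mex({0, 1, 2}) = 3
G(9) = mex({0, 2}) = 1
G(10) = mex({0, 2, 3}) = 1
G(11) = mex({0, 3}) = 1
G(12) = mex({1, 3}) = 0
G(13) = mex({0, 1, 2, 3}) = 4
G(14) = mex({0, 1, 2}) = 3
G(15) = mex({0, 1, 2}) = 3
G(16) = mex({0, 1, 2, 4}) = 3
G(17) = mex({0, 1, 3, 4}) = 2
G(18) = mex({0, 1, 3, 4}) = 2
G(19) = mex({0, 1, 3, 5}) = 2
G(20) = mex({0, 1, 2, 3, 5}) = 4
G(21) = mex({0, 1, 2, 3, 5}) = 4
G(22) = mex({1, 2, 6}) = 0
Therefore G(22) = 0.

0


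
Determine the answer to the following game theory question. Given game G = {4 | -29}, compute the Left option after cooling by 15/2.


Original game: {4 | -29} (a switch {a | b} with a > b).
Cooling by t (for t below the temperature (a - b)/2 = 33/2) taxes each move by t: {a | b} cooled by t is {a - t | b + t}.
Cooling amount: t = 15/2
Cooled Left option: 4 - 15/2 = -7/2
Cooled Right option: -29 + 15/2 = -43/2
Cooled game: {-7/2 | -43/2}
Left option = -7/2

-7/2


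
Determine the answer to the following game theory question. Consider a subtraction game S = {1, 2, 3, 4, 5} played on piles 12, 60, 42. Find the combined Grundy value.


Subtraction set: {1, 2, 3, 4, 5}
For this subtraction set, G(n) = n mod 6 (period = max + 1 = 6).
Pile 1 (size 12): G(12) = 12 mod 6 = 0
Pile 2 (size 60): G(60) = 60 mod 6 = 0
Pile 3 (size 42): G(42) = 42 mod 6 = 0
Total Grundy value = XOR of all: 0 XOR 0 XOR 0 = 0

0


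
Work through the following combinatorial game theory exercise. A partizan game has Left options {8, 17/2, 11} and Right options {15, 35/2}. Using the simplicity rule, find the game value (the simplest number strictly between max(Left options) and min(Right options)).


Left options: {8, 17/2, 11}, max = 11
Right options: {15, 35/2}, min = 15
All options are numbers and max(Left) < min(Right), so by the simplicity theorem the value is the simplest (earliest-born) number strictly between 11 and 15.
Integers 12 through 14 all lie strictly between 11 and 15.
Among integers, the simplest (lowest birthday = smallest |n|; 0 is born on day 0, +-n on day n) is 12.
No non-integer in the interval can be simpler: if x is a non-integer in the interval, then floor(x) or ceil(x) also lies in the interval (the interval contains an integer), and both are proper prefixes of x's sign expansion, i.e. born earlier. So the game value is 12.
Game value = 12

12


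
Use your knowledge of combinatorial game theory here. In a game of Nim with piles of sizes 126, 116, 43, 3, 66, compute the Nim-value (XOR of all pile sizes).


We need the XOR (exclusive or) of all pile sizes.
After XOR-ing pile 1 (size 126): 0 XOR 126 = 126
After XOR-ing pile 2 (size 116): 126 XOR 116 = 10
After XOR-ing pile 3 (size 43): 10 XOR 43 = 33
After XOR-ing pile 4 (size 3): 33 XOR 3 = 34
After XOR-ing pile 5 (size 66): 34 XOR 66 = 96
The Nim-value of this position is 96.

96


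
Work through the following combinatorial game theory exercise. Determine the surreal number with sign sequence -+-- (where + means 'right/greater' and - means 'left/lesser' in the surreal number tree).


Sign expansion: -+--
Rule: track bounds (lo, hi), initially (-inf, +inf). On '+', the current value becomes lo and we move to the simplest number in (value, hi): value + 1 if hi = +inf, otherwise the midpoint (value + hi)/2. On '-', the current value becomes hi and we move to value - 1 if lo = -inf, otherwise the midpoint (lo + value)/2.
Start at 0.
Step 1: sign = -, move left. Bounds: (-inf, 0). Value = -1
Step 2: sign = +, move right. Bounds: (-1, 0). Value = -1/2
Step 3: sign = -, move left. Bounds: (-1, -1/2). Value = -3/4
Step 4: sign = -, move left. Bounds: (-1, -3/4). Value = -7/8
The surreal number with sign expansion -+-- is -7/8.

-7/8


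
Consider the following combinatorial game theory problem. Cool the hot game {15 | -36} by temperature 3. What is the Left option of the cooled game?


Original game: {15 | -36} (a switch {a | b} with a > b).
Cooling by t (for t below the temperature (a - b)/2 = 51/2) taxes each move by t: {a | b} cooled by t is {a - t | b + t}.
Cooling amount: t = 3
Cooled Left option: 15 - 3 = 12
Cooled Right option: -36 + 3 = -33
Cooled game: {12 | -33}
Left option = 12

12


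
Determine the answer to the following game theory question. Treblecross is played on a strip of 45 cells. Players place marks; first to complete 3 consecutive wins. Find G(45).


Treblecross: place X on empty cells; 3-in-a-row wins.
Playing within two cells of an existing X lets the opponent win at once, so sensible play treats the cells i-2..i+2 around each X as dead. The player left with no safe cell loses, so this is a normal-play take-away game on strips of safe cells.
Placing X at cell i (0-indexed) of a strip of k safe cells leaves independent strips of sizes max(0, i-2) and max(0, k-i-3). Hence G(k) = mex{ G(max(0,i-2)) XOR G(max(0,k-i-3)) : 0 <= i < k }, with G(0) = 0.
G(1): splits (0,0):0^0=0 -> mex({0}) = 1
G(2): splits (0,0):0^0=0 -> mex({0}) = 1
G(3): splits (0,0):0^0=0 -> mex({0}) = 1
G(4): splits (0,1):0^1=1 (0,0):0^0=0 -> mex({0, 1}) = 2
G(5): splits (0,2):0^1=1 (0,1):0^1=1 (0,0):0^0=0 -> mex({0, 1}) = 2
G(6) = mex({1}) = 0
G(7) = mex({0, 1, 2}) = 3
G(8) = mex({0, 1, 2}) = 3
G(9) = mex({0, 2}) = 1
G(10) = mex({0, 2, 3}) = 1
G(11) = mex({0, 3}) = 1
G(12) = mex({1, 3}) = 0
G(13) = mex({0, 1, 2, 3}) = 4
G(14) = mex({0, 1, 2}) = 3
G(15) = mex({0, 1, 2}) = 3
G(16) = mex({0, 1, 2, 4}) = 3
G(17) = mex({0, 1, 3, 4}) = 2
G(18) = mex({0, 1, 3, 4}) = 2
G(19) = mex({0, 1, 3, 5}) = 2
G(20) = mex({0, 1, 2, 3, 5}) = 4
G(21) = mex({0, 1, 2, 3, 5}) = 4
G(22) = mex({1, 2, 6}) = 0
G(23) = mex({0, 1, 2, 3, 4, 6}) = 5
G(24) = mex({0, 1, 2, 3, 4}) = 5
G(25) = mex({0, 1, 3, 4, 7}) = 2
G(26) = mex({0, 1, 3, 4, 5, 7}) = 2
G(27) = mex({0, 1, 3, 5}) = 2
G(28) = mex({0, 1, 2, 5}) = 3
G(29) = mex({0, 1, 2, 4, 5, 6}) = 3
G(30) = mex({1, 2, 4, 6}) = 0
G(31) = mex({0, 1, 2, 3, 4, 6}) = 5
G(32) = mex({1, 2, 3, 4, 7}) = 0
G(33) = mex({0, 3, 7}) = 1
G(34) = mex({0, 2, 3, 5, 7}) = 1
G(35) = mex({0, 2, 3, 5, 6}) = 1
G(36) = mex({0, 1, 2, 5, 6}) = 3
G(37) = mex({0, 1, 2, 4, 5, 6}) = 3
G(38) = mex({0, 1, 2, 4}) = 3
G(39) = mex({0, 1, 2, 3, 4, 7}) = 5
G(40) = mex({0, 1, 2, 3, 4, 5, 7}) = 6
G(41) = mex({0, 1, 2, 3, 5, 7}) = 4
G(42) = mex({0, 1, 2, 3, 5, 6, 7}) = 4
G(43) = mex({0, 2, 3, 5, 6}) = 1
G(44) = mex({1, 2, 3, 4, 5, 6}) = 0
G(45) = mex({0, 1, 2, 3, 4, 6, 7}) = 5
Therefore G(45) = 5.

5


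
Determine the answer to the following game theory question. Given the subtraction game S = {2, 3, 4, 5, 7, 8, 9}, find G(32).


The subtraction set is S = {2, 3, 4, 5, 7, 8, 9}.
G(k) = mex{ G(k - s) : s in S, s <= k }. We compute iteratively: G(0) = 0.
G(1) = mex({}) = 0
G(2) = mex({0}) = 1
G(3) = mex({0}) = 1
G(4) = mex({0, 1}) = 2
G(5) = mex({0, 1}) = 2
G(6) = mex({0, 1, 2}) = 3
G(7) = mex({0, 1, 2}) = 3
G(8) = mex({0, 1, 2, 3}) = 4
G(9) = mex({0, 1, 2, 3}) = 4
G(10) = mex({0, 1, 2, 3, 4}) = 5
G(11) = mex({1, 2, 3, 4}) = 0
G(12) = mex({1, 2, 3, 4, 5}) = 0
G(13) = mex({0, 2, 3, 4, 5}) = 1
G(14) = mex({0, 2, 3, 4, 5}) = 1
G(15) = mex({0, 1, 3, 4, 5}) = 2
G(16) = mex({0, 1, 3, 4}) = 2
G(17) = mex({0, 1, 2, 4, 5}) = 3
G(18) = mex({0, 1, 2, 4, 5}) = 3
G(19) = mex({0, 1, 2, 3, 5}) = 4
Observe that G(11)..G(19) = 0, 0, 1, 1, 2, 2, 3, 3, 4 repeats G(0)..G(8) = 0, 0, 1, 1, 2, 2, 3, 3, 4.
For k >= max(S) = 9, G(k) is determined by the previous 9 values G(k-9)..G(k-1); a window of 9 consecutive values has recurred shifted by 11, so by induction G(k + 11) = G(k) for all k >= 0: the sequence is periodic from the start with period 11.
One period: G(0..10) = 0, 0, 1, 1, 2, 2, 3, 3, 4, 4, 5.
32 mod 11 = 10, so G(32) = G(10) = 5.

5


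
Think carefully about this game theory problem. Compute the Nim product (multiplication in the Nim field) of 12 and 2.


Nim multiplication is bilinear over XOR: (u XOR v) * w = (u*w) XOR (v*w).
So we split each operand into its bit components and XOR the pairwise Nim products.
12 = 4 + 8 (as XOR of powers of 2).
2 = 2 (as XOR of powers of 2).
Using the standard Nim-product table on single bits:
  2*2 = 3,   2*4 = 8,   2*8 = 12,
  4*4 = 6,   4*8 = 11,  8*8 = 13,
and  1*x = x (identity), k*l = l*k (commutative).
Pairwise Nim products:
  4 * 2 = 8
  8 * 2 = 12
XOR them: 8 XOR 12 = 4.
Result: 12 * 2 = 4 (in Nim).

4


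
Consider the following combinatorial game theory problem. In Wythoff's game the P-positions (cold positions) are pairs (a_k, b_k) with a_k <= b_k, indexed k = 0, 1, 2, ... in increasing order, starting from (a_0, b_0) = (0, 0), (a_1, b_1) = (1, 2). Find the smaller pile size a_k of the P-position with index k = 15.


By Wythoff's theorem, a_k = floor(k * phi) and b_k = floor(k * phi^2) = a_k + k, where phi = (1 + sqrt(5))/2 is the golden ratio.
phi = (1 + sqrt(5))/2 = 1.618034
k = 15
k * phi = 15 * 1.618034 = 24.270510
a_15 = floor(k * phi) = 24

24


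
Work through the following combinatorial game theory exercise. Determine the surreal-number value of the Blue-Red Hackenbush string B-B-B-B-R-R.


Edges (from ground): B-B-B-B-R-R
By Berlekamp's sign-expansion rule, a Blue-Red Hackenbush stalk has the value of the surreal number whose sign sequence is the edge sequence with B -> + and R -> -.
Sign sequence: ++++--
Trace the sign expansion in the surreal number tree, starting from 0:
Edge 1: B (sign +) -> bounds (0, +inf), value = 1
Edge 2: B (sign +) -> bounds (1, +inf), value = 2
Edge 3: B (sign +) -> bounds (2, +inf), value = 3
Edge 4: B (sign +) -> bounds (3, +inf), value = 4
Edge 5: R (sign -) -> bounds (3, 4), value = 7/2
Edge 6: R (sign -) -> bounds (3, 7/2), value = 13/4
Game value = 13/4

13/4


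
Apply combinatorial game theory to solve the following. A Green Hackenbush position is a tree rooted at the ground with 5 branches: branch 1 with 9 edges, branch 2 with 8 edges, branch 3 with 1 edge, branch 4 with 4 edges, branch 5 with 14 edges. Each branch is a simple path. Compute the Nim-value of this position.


The tree has 5 branches from the ground vertex.
In Green Hackenbush, the Nim-value of a simple path of length k is k.
Branch 1: length 9, Nim-value = 9
Branch 2: length 8, Nim-value = 8
Branch 3: length 1, Nim-value = 1
Branch 4: length 4, Nim-value = 4
Branch 5: length 14, Nim-value = 14
Total Nim-value = XOR of all branch values:
0 XOR 9 = 9
9 XOR 8 = 1
1 XOR 1 = 0
0 XOR 4 = 4
4 XOR 14 = 10
Nim-value of the tree = 10

10


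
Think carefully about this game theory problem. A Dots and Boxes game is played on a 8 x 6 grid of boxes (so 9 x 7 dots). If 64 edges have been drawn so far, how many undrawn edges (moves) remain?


Grid: 8 x 6 boxes, i.e. 9 rows and 7 columns of dots.
Horizontal edges: (rows + 1) * cols = 9 * 6 = 54
Vertical edges: rows * (cols + 1) = 8 * 7 = 56
Total edges: 54 + 56 = 110
Edges drawn: 64
Remaining: 110 - 64 = 46

46


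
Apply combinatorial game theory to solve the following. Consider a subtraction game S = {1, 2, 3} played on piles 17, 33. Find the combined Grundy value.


Subtraction set: {1, 2, 3}
For this subtraction set, G(n) = n mod 4 (period = max + 1 = 4).
Pile 1 (size 17): G(17) = 17 mod 4 = 1
Pile 2 (size 33): G(33) = 33 mod 4 = 1
Total Grundy value = XOR of all: 1 XOR 1 = 0

0


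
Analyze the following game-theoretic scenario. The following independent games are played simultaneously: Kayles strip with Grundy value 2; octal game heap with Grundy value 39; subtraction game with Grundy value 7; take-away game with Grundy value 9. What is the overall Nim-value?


By the Sprague-Grundy theorem, the Grundy value of a sum of games is the XOR of individual Grundy values.
Kayles strip: Grundy value = 2. Running XOR: 0 XOR 2 = 2
octal game heap: Grundy value = 39. Running XOR: 2 XOR 39 = 37
subtraction game: Grundy value = 7. Running XOR: 37 XOR 7 = 34
take-away game: Grundy value = 9. Running XOR: 34 XOR 9 = 43
The combined Grundy value is 43.

43


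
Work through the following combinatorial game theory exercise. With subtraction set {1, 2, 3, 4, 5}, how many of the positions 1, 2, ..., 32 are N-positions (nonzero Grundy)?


Subtraction set S = {1, 2, 3, 4, 5}, so G(n) = n mod 6.
G(n) = 0 when n is a multiple of 6.
Multiples of 6 in [1, 32]: 5
N-positions (nonzero Grundy) = 32 - 5 = 27

27


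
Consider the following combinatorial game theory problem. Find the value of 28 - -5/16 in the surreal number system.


x = 28, y = -5/16
Converting to common denominator: 16
x = 448/16, y = -5/16
x - y = 28 - -5/16 = 453/16

453/16


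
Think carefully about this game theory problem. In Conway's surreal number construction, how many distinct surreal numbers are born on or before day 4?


Day 0: {|} = 0 is born. Count = 1.
Day n: the number of surreal numbers born by day n is 2^(n+1) - 1.
By day 0: 2^1 - 1 = 1
By day 1: 2^2 - 1 = 3
By day 2: 2^3 - 1 = 7
By day 3: 2^4 - 1 = 15
By day 4: 2^5 - 1 = 31
By day 4: 31 surreal numbers.

31


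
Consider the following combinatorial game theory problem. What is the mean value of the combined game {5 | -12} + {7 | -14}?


G1 = {5 | -12}, G2 = {7 | -14}
Each is a switch {a | b} with numbers a > b; its mean value is (a + b)/2, and mean value is additive over game sums: m(G1 + G2) = m(G1) + m(G2).
Mean of G1 = (5 + (-12))/2 = -7/2 = -7/2
Mean of G2 = (7 + (-14))/2 = -7/2 = -7/2
Mean of G1 + G2 = -7/2 + -7/2 = -7

-7


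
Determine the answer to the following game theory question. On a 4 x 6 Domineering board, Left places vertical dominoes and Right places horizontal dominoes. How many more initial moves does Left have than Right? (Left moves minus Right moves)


Board is 4 x 6 (rows x cols).
Left (vertical) placements: (rows-1) * cols = 3 * 6 = 18
Right (horizontal) placements: rows * (cols-1) = 4 * 5 = 20
Advantage = Left - Right = 18 - 20 = -2

-2


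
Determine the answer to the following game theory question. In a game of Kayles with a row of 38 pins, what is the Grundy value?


Kayles: a move removes 1 or 2 adjacent pins from a contiguous row.
Removing pins from a row of k leaves two independent rows (a, b) with a + b = k - 1 (one pin) or a + b = k - 2 (two pins); an end removal gives a = 0.
By Sprague-Grundy, G(k) = mex{ G(a) XOR G(b) } over all these splits. G(0) = 0.
G(1): splits (0,0):0^0=0 -> mex({0}) = 1
G(2): splits (0,1):0^1=1 (0,0):0^0=0 -> mex({0, 1}) = 2
G(3): splits (0,2):0^2=2 (1,1):1^1=0 (0,1):0^1=1 -> mex({0, 1, 2}) = 3
G(4): splits (0,3):0^3=3 (1,2):1^2=3 (0,2):0^2=2 (1,1):1^1=0 -> mex({0, 2, 3}) = 1
G(5): splits (0,4):0^1=1 (1,3):1^3=2 (2,2):2^2=0 (0,3):0^3=3 (1,2):1^2=3 -> mex({0, 1, 2, 3}) = 4
G(6) = mex({0, 1, 2, 4}) = 3
G(7) = mex({0, 1, 3, 4, 5}) = 2
G(8) = mex({0, 2, 3, 5, 6}) = 1
G(9) = mex({0, 1, 2, 3, 6, 7}) = 4
G(10) = mex({0, 1, 3, 4, 5, 7}) = 2
G(11) = mex({0, 1, 2, 3, 4, 5}) = 6
G(12) = mex({0, 1, 2, 3, 5, 6, 7}) = 4
G(13) = mex({0, 2, 3, 4, 6, 7}) = 1
G(14) = mex({0, 1, 4, 5, 6, 7}) = 2
G(15) = mex({0, 1, 2, 3, 4, 5, 6}) = 7
G(16) = mex({0, 2, 3, 5, 6, 7}) = 1
G(17) = mex({0, 1, 2, 3, 5, 6, 7}) = 4
G(18) = mex({0, 1, 2, 4, 5, 6}) = 3
G(19) = mex({0, 1, 3, 4, 5, 7}) = 2
G(20) = mex({0, 2, 3, 4, 5, 6, 7}) = 1
G(21) = mex({0, 1, 2, 3, 5, 6, 7}) = 4
G(22) = mex({0, 1, 2, 3, 4, 5, 7}) = 6
G(23) = mex({0, 1, 2, 3, 4, 5, 6}) = 7
G(24) = mex({0, 1, 2, 3, 5, 6, 7}) = 4
G(25) = mex({0, 2, 3, 4, 6, 7}) = 1
G(26) = mex({0, 1, 3, 4, 5, 6, 7}) = 2
G(27) = mex({0, 1, 2, 3, 4, 5, 6, 7}) = 8
G(28) = mex({0, 1, 2, 3, 4, 6, 7, 8}) = 5
G(29) = mex({0, 1, 2, 3, 5, 6, 7, 8, 9}) = 4
G(30) = mex({0, 1, 2, 3, 4, 5, 6, 9, 10}) = 7
G(31) = mex({0, 1, 3, 4, 5, 7, 10, 11}) = 2
G(32) = mex({0, 2, 3, 4, 5, 6, 7, 9, 11}) = 1
G(33) = mex({0, 1, 2, 3, 4, 5, 6, 7, 9, 12}) = 8
G(34) = mex({0, 1, 2, 3, 4, 5, 7, 8, 11, 12}) = 6
G(35) = mex({0, 1, 2, 3, 4, 5, 6, 8, 9, 10, 11}) = 7
G(36) = mex({0, 1, 2, 3, 5, 6, 7, 9, 10}) = 4
G(37) = mex({0, 2, 3, 4, 6, 7, 9, 10, 11, 12}) = 1
G(38) = mex({0, 1, 3, 4, 5, 6, 7, 9, 10, 11, 12}) = 2
Therefore G(38) = 2.

2


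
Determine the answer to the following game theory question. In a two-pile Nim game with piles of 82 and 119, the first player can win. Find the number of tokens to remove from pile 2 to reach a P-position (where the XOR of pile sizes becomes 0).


Piles: 82 and 119
Current XOR: 82 XOR 119 = 37 (non-zero, so this is an N-position).
To make the XOR zero, we need to find a move that balances the piles.
For pile 2 (size 119): target = 119 XOR 37 = 82
We reduce pile 2 from 119 to 82.
Tokens removed: 119 - 82 = 37
Verification: 82 XOR 82 = 0

37


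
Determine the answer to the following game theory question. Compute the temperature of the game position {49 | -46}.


The game is {49 | -46}, a switch {a | b} with numbers a > b.
Cooling {a | b} by t gives {a - t | b + t}, which stops being hot when a - t = b + t, i.e. at t = (a - b)/2. So the temperature of a switch is (a - b)/2.
Temperature = (Left option - Right option) / 2
= (49 - (-46)) / 2
= 95 / 2
= 95/2

95/2


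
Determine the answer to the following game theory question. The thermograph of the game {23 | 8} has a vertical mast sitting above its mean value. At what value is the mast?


Game = {23 | 8}, a switch {a | b} with numbers a > b.
Its thermograph has left wall a - t and right wall b + t, which meet at t = (a - b)/2, where both equal (a + b)/2. So the mast (mean value) is at (a + b)/2.
Mean = (23 + (8))/2 = 31/2 = 31/2

31/2


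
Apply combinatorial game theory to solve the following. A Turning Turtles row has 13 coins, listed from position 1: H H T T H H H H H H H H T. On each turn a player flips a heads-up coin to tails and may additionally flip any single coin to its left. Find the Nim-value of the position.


Coins: H H T T H H H H H H H H T
Key fact: a single head at position k behaves exactly like a Nim heap of size k (turning it to T and optionally flipping a coin at j < k corresponds to moving the heap from k to j, or to 0), and heads combine as a disjunctive sum (two heads at the same place would cancel, matching j XOR j = 0). So the Nim-value is the XOR of the 1-indexed positions of the heads.
Face-up positions (1-indexed): [1, 2, 5, 6, 7, 8, 9, 10, 11, 12]
XOR 0 with 1: 0 XOR 1 = 1
XOR 1 with 2: 1 XOR 2 = 3
XOR 3 with 5: 3 XOR 5 = 6
XOR 6 with 6: 6 XOR 6 = 0
XOR 0 with 7: 0 XOR 7 = 7
XOR 7 with 8: 7 XOR 8 = 15
XOR 15 with 9: 15 XOR 9 = 6
XOR 6 with 10: 6 XOR 10 = 12
XOR 12 with 11: 12 XOR 11 = 7
XOR 7 with 12: 7 XOR 12 = 11
Nim-value = 11

11


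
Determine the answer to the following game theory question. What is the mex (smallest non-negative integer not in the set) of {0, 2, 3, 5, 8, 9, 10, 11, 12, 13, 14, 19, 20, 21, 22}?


Set = {0, 2, 3, 5, 8, 9, 10, 11, 12, 13, 14, 19, 20, 21, 22}
0 is in the set.
1 is NOT in the set. This is the mex.
mex = 1

1


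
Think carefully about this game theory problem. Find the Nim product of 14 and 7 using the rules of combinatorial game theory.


Nim multiplication is bilinear over XOR: (u XOR v) * w = (u*w) XOR (v*w).
So we split each operand into its bit components and XOR the pairwise Nim products.
14 = 2 + 4 + 8 (as XOR of powers of 2).
7 = 1 + 2 + 4 (as XOR of powers of 2).
Using the standard Nim-product table on single bits:
  2*2 = 3,   2*4 = 8,   2*8 = 12,
  4*4 = 6,   4*8 = 11,  8*8 = 13,
and  1*x = x (identity), k*l = l*k (commutative).
Pairwise Nim products:
  2 * 1 = 2
  2 * 2 = 3
  2 * 4 = 8
  4 * 1 = 4
  4 * 2 = 8
  4 * 4 = 6
  8 * 1 = 8
  8 * 2 = 12
  8 * 4 = 11
XOR them: 2 XOR 3 XOR 8 XOR 4 XOR 8 XOR 6 XOR 8 XOR 12 XOR 11 = 12.
Result: 14 * 7 = 12 (in Nim).

12


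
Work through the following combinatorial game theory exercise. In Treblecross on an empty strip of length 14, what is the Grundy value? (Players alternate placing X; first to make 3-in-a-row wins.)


Treblecross: place X on empty cells; 3-in-a-row wins.
Playing within two cells of an existing X lets the opponent win at once, so sensible play treats the cells i-2..i+2 around each X as dead. The player left with no safe cell loses, so this is a normal-play take-away game on strips of safe cells.
Placing X at cell i (0-indexed) of a strip of k safe cells leaves independent strips of sizes max(0, i-2) and max(0, k-i-3). Hence G(k) = mex{ G(max(0,i-2)) XOR G(max(0,k-i-3)) : 0 <= i < k }, with G(0) = 0.
G(1): splits (0,0):0^0=0 -> mex({0}) = 1
G(2): splits (0,0):0^0=0 -> mex({0}) = 1
G(3): splits (0,0):0^0=0 -> mex({0}) = 1
G(4): splits (0,1):0^1=1 (0,0):0^0=0 -> mex({0, 1}) = 2
G(5): splits (0,2):0^1=1 (0,1):0^1=1 (0,0):0^0=0 -> mex({0, 1}) = 2
G(6) = mex({1}) = 0
G(7) = mex({0, 1, 2}) = 3
G(8) = mex({0, 1, 2}) = 3
G(9) = mex({0, 2}) = 1
G(10) = mex({0, 2, 3}) = 1
G(11) = mex({0, 3}) = 1
G(12) = mex({1, 3}) = 0
G(13) = mex({0, 1, 2, 3}) = 4
G(14) = mex({0, 1, 2}) = 3
Therefore G(14) = 3.

3


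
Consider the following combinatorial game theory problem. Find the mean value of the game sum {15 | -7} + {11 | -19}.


G1 = {15 | -7}, G2 = {11 | -19}
Each is a switch {a | b} with numbers a > b; its mean value is (a + b)/2, and mean value is additive over game sums: m(G1 + G2) = m(G1) + m(G2).
Mean of G1 = (15 + (-7))/2 = 8/2 = 4
Mean of G2 = (11 + (-19))/2 = -8/2 = -4
Mean of G1 + G2 = 4 + -4 = 0

0


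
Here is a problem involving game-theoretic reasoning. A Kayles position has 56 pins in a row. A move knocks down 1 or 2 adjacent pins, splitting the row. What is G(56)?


Kayles: a move removes 1 or 2 adjacent pins from a contiguous row.
Removing pins from a row of k leaves two independent rows (a, b) with a + b = k - 1 (one pin) or a + b = k - 2 (two pins); an end removal gives a = 0.
By Sprague-Grundy, G(k) = mex{ G(a) XOR G(b) } over all these splits. G(0) = 0.
G(1): splits (0,0):0^0=0 -> mex({0}) = 1
G(2): splits (0,1):0^1=1 (0,0):0^0=0 -> mex({0, 1}) = 2
G(3): splits (0,2):0^2=2 (1,1):1^1=0 (0,1):0^1=1 -> mex({0, 1, 2}) = 3
G(4): splits (0,3):0^3=3 (1,2):1^2=3 (0,2):0^2=2 (1,1):1^1=0 -> mex({0, 2, 3}) = 1
G(5): splits (0,4):0^1=1 (1,3):1^3=2 (2,2):2^2=0 (0,3):0^3=3 (1,2):1^2=3 -> mex({0, 1, 2, 3}) = 4
G(6) = mex({0, 1, 2, 4}) = 3
G(7) = mex({0, 1, 3, 4, 5}) = 2
G(8) = mex({0, 2, 3, 5, 6}) = 1
G(9) = mex({0, 1, 2, 3, 6, 7}) = 4
G(10) = mex({0, 1, 3, 4, 5, 7}) = 2
G(11) = mex({0, 1, 2, 3, 4, 5}) = 6
G(12) = mex({0, 1, 2, 3, 5, 6, 7}) = 4
G(13) = mex({0, 2, 3, 4, 6, 7}) = 1
G(14) = mex({0, 1, 4, 5, 6, 7}) = 2
G(15) = mex({0, 1, 2, 3, 4, 5, 6}) = 7
G(16) = mex({0, 2, 3, 5, 6, 7}) = 1
G(17) = mex({0, 1, 2, 3, 5, 6, 7}) = 4
G(18) = mex({0, 1, 2, 4, 5, 6}) = 3
G(19) = mex({0, 1, 3, 4, 5, 7}) = 2
G(20) = mex({0, 2, 3, 4, 5, 6, 7}) = 1
G(21) = mex({0, 1, 2, 3, 5, 6, 7}) = 4
G(22) = mex({0, 1, 2, 3, 4, 5, 7}) = 6
G(23) = mex({0, 1, 2, 3, 4, 5, 6}) = 7
G(24) = mex({0, 1, 2, 3, 5, 6, 7}) = 4
G(25) = mex({0, 2, 3, 4, 6, 7}) = 1
G(26) = mex({0, 1, 3, 4, 5, 6, 7}) = 2
G(27) = mex({0, 1, 2, 3, 4, 5, 6, 7}) = 8
G(28) = mex({0, 1, 2, 3, 4, 6, 7, 8}) = 5
G(29) = mex({0, 1, 2, 3, 5, 6, 7, 8, 9}) = 4
G(30) = mex({0, 1, 2, 3, 4, 5, 6, 9, 10}) = 7
G(31) = mex({0, 1, 3, 4, 5, 7, 10, 11}) = 2
G(32) = mex({0, 2, 3, 4, 5, 6, 7, 9, 11}) = 1
G(33) = mex({0, 1, 2, 3, 4, 5, 6, 7, 9, 12}) = 8
G(34) = mex({0, 1, 2, 3, 4, 5, 7, 8, 11, 12}) = 6
G(35) = mex({0, 1, 2, 3, 4, 5, 6, 8, 9, 10, 11}) = 7
G(36) = mex({0, 1, 2, 3, 5, 6, 7, 9, 10}) = 4
G(37) = mex({0, 2, 3, 4, 6, 7, 9, 10, 11, 12}) = 1
G(38) = mex({0, 1, 3, 4, 5, 6, 7, 9, 10, 11, 12}) = 2
G(39) = mex({0, 1, 2, 4, 5, 6, 7, 9, 10, 12, 14}) = 3
G(40) = mex({0, 2, 3, 4, 6, 7, 11, 12, 14}) = 1
G(41) = mex({0, 1, 2, 3, 5, 6, 7, 9, 10, 11, 12}) = 4
G(42) = mex({0, 1, 2, 3, 4, 5, 6, 9, 10}) = 7
G(43) = mex({0, 1, 3, 4, 5, 7, 9, 10, 12, 15}) = 2
G(44) = mex({0, 2, 3, 4, 5, 6, 7, 9, 10, 12, 15}) = 1
G(45) = mex({0, 1, 2, 3, 4, 5, 6, 7, 9, 10, 12, 14}) = 8
G(46) = mex({0, 1, 3, 4, 5, 7, 8, 11, 12, 14}) = 2
G(47) = mex({0, 1, 2, 3, 4, 5, 6, 8, 9, 10, 11, 12}) = 7
G(48) = mex({0, 1, 2, 3, 5, 6, 7, 9, 10}) = 4
G(49) = mex({0, 2, 3, 4, 6, 7, 9, 10, 11, 12, 15}) = 1
G(50) = mex({0, 1, 4, 5, 6, 7, 9, 11, 12, 14, 15}) = 2
G(51) = mex({0, 1, 2, 3, 4, 5, 6, 7, 9, 12, 14, 15}) = 8
G(52) = mex({0, 2, 3, 4, 5, 6, 7, 8, 11, 12, 15}) = 1
G(53) = mex({0, 1, 2, 3, 5, 6, 7, 8, 9, 10, 11, 12}) = 4
G(54) = mex({0, 1, 2, 3, 4, 5, 6, 9, 10}) = 7
G(55) = mex({0, 1, 3, 4, 5, 7, 9, 10, 11, 12}) = 2
G(56) = mex({0, 2, 3, 4, 5, 6, 7, 9, 10, 11, 12, 13, 14}) = 1
Therefore G(56) = 1.

1


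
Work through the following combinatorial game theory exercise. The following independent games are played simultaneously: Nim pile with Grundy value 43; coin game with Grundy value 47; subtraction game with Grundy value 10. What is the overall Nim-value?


By the Sprague-Grundy theorem, the Grundy value of a sum of games is the XOR of individual Grundy values.
Nim pile: Grundy value = 43. Running XOR: 0 XOR 43 = 43
coin game: Grundy value = 47. Running XOR: 43 XOR 47 = 4
subtraction game: Grundy value = 10. Running XOR: 4 XOR 10 = 14
The combined Grundy value is 14.

14


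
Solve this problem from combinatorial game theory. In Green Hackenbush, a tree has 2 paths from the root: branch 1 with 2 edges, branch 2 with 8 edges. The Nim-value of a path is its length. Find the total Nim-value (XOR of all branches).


The tree has 2 branches from the ground vertex.
In Green Hackenbush, the Nim-value of a simple path of length k is k.
Branch 1: length 2, Nim-value = 2
Branch 2: length 8, Nim-value = 8
Total Nim-value = XOR of all branch values:
0 XOR 2 = 2
2 XOR 8 = 10
Nim-value of the tree = 10

10


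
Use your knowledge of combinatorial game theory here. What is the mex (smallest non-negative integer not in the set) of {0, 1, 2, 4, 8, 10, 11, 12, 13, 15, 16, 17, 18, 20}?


Set = {0, 1, 2, 4, 8, 10, 11, 12, 13, 15, 16, 17, 18, 20}
0 is in the set.
1 is in the set.
2 is in the set.
3 is NOT in the set. This is the mex.
mex = 3

3


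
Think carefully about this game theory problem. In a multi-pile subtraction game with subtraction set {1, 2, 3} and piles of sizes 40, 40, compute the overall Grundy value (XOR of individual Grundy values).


Subtraction set: {1, 2, 3}
For this subtraction set, G(n) = n mod 4 (period = max + 1 = 4).
Pile 1 (size 40): G(40) = 40 mod 4 = 0
Pile 2 (size 40): G(40) = 40 mod 4 = 0
Total Grundy value = XOR of all: 0 XOR 0 = 0

0


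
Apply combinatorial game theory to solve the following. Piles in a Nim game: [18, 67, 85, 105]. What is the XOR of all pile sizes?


We need the XOR (exclusive or) of all pile sizes.
After XOR-ing pile 1 (size 18): 0 XOR 18 = 18
After XOR-ing pile 2 (size 67): 18 XOR 67 = 81
After XOR-ing pile 3 (size 85): 81 XOR 85 = 4
After XOR-ing pile 4 (size 105): 4 XOR 105 = 109
The Nim-value of this position is 109.

109


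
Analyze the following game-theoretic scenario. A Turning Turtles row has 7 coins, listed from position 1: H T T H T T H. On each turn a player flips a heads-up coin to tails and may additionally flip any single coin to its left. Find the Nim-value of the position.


Coins: H T T H T T H
Key fact: a single head at position k behaves exactly like a Nim heap of size k (turning it to T and optionally flipping a coin at j < k corresponds to moving the heap from k to j, or to 0), and heads combine as a disjunctive sum (two heads at the same place would cancel, matching j XOR j = 0). So the Nim-value is the XOR of the 1-indexed positions of the heads.
Face-up positions (1-indexed): [1, 4, 7]
XOR 0 with 1: 0 XOR 1 = 1
XOR 1 with 4: 1 XOR 4 = 5
XOR 5 with 7: 5 XOR 7 = 2
Nim-value = 2

2


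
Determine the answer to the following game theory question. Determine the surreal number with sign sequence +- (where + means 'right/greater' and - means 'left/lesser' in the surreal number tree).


Sign expansion: +-
Rule: track bounds (lo, hi), initially (-inf, +inf). On '+', the current value becomes lo and we move to the simplest number in (value, hi): value + 1 if hi = +inf, otherwise the midpoint (value + hi)/2. On '-', the current value becomes hi and we move to value - 1 if lo = -inf, otherwise the midpoint (lo + value)/2.
Start at 0.
Step 1: sign = +, move right. Bounds: (0, +inf). Value = 1
Step 2: sign = -, move left. Bounds: (0, 1). Value = 1/2
The surreal number with sign expansion +- is 1/2.

1/2


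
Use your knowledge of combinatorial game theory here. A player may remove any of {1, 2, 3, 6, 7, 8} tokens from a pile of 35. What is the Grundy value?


The subtraction set is S = {1, 2, 3, 6, 7, 8}.
G(k) = mex{ G(k - s) : s in S, s <= k }. We compute iteratively: G(0) = 0.
G(1) = mex({0}) = 1
G(2) = mex({0, 1}) = 2
G(3) = mex({0, 1, 2}) = 3
G(4) = mex({1, 2, 3}) = 0
G(5) = mex({0, 2, 3}) = 1
G(6) = mex({0, 1, 3}) = 2
G(7) = mex({0, 1, 2}) = 3
G(8) = mex({0, 1, 2, 3}) = 4
G(9) = mex({1, 2, 3, 4}) = 0
G(10) = mex({0, 2, 3, 4}) = 1
G(11) = mex({0, 1, 3, 4}) = 2
G(12) = mex({0, 1, 2}) = 3
G(13) = mex({1, 2, 3}) = 0
G(14) = mex({0, 2, 3, 4}) = 1
G(15) = mex({0, 1, 3, 4}) = 2
G(16) = mex({0, 1, 2, 4}) = 3
Observe that G(9)..G(16) = 0, 1, 2, 3, 0, 1, 2, 3 repeats G(0)..G(7) = 0, 1, 2, 3, 0, 1, 2, 3.
For k >= max(S) = 8, G(k) is determined by the previous 8 values G(k-8)..G(k-1); a window of 8 consecutive values has recurred shifted by 9, so by induction G(k + 9) = G(k) for all k >= 0: the sequence is periodic from the start with period 9.
One period: G(0..8) = 0, 1, 2, 3, 0, 1, 2, 3, 4.
35 mod 9 = 8, so G(35) = G(8) = 4.

4


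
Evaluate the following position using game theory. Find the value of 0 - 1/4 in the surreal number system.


x = 0, y = 1/4
Converting to common denominator: 4
x = 0/4, y = 1/4
x - y = 0 - 1/4 = -1/4

-1/4


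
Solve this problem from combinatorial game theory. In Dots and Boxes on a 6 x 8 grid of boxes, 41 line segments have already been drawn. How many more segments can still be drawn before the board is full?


Grid: 6 x 8 boxes, i.e. 7 rows and 9 columns of dots.
Horizontal edges: (rows + 1) * cols = 7 * 8 = 56
Vertical edges: rows * (cols + 1) = 6 * 9 = 54
Total edges: 56 + 54 = 110
Edges drawn: 41
Remaining: 110 - 41 = 69

69


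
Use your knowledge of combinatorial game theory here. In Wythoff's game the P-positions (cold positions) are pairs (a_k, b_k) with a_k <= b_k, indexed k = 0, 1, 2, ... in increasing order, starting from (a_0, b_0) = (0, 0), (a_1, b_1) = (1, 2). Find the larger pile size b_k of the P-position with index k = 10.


By Wythoff's theorem, a_k = floor(k * phi) and b_k = floor(k * phi^2) = a_k + k, where phi = (1 + sqrt(5))/2 is the golden ratio.
phi = (1 + sqrt(5))/2 = 1.618034
phi^2 = phi + 1 = 2.618034
k = 10
k * phi^2 = 10 * 2.618034 = 26.180340
b_10 = floor(k * phi^2) = 26 (check: a_10 + k = 16 + 10 = 26)

26


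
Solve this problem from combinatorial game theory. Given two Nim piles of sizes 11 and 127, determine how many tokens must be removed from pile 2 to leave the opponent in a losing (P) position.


Piles: 11 and 127
Current XOR: 11 XOR 127 = 116 (non-zero, so this is an N-position).
To make the XOR zero, we need to find a move that balances the piles.
For pile 2 (size 127): target = 127 XOR 116 = 11
We reduce pile 2 from 127 to 11.
Tokens removed: 127 - 11 = 116
Verification: 11 XOR 11 = 0

116


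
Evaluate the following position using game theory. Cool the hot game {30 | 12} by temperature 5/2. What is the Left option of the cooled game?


Original game: {30 | 12} (a switch {a | b} with a > b).
Cooling by t (for t below the temperature (a - b)/2 = 9) taxes each move by t: {a | b} cooled by t is {a - t | b + t}.
Cooling amount: t = 5/2
Cooled Left option: 30 - 5/2 = 55/2
Cooled Right option: 12 + 5/2 = 29/2
Cooled game: {55/2 | 29/2}
Left option = 55/2

55/2


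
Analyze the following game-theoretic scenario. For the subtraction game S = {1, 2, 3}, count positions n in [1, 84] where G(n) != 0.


Subtraction set S = {1, 2, 3}, so G(n) = n mod 4.
G(n) = 0 when n is a multiple of 4.
Multiples of 4 in [1, 84]: 21
N-positions (nonzero Grundy) = 84 - 21 = 63

63


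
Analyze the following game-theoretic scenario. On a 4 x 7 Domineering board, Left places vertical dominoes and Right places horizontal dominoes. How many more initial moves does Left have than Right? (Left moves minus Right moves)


Board is 4 x 7 (rows x cols).
Left (vertical) placements: (rows-1) * cols = 3 * 7 = 21
Right (horizontal) placements: rows * (cols-1) = 4 * 6 = 24
Advantage = Left - Right = 21 - 24 = -3

-3


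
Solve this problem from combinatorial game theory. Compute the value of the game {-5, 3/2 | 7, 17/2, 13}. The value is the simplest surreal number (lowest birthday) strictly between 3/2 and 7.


Left options: {-5, 3/2}, max = 3/2
Right options: {7, 17/2, 13}, min = 7
All options are numbers and max(Left) < min(Right), so by the simplicity theorem the value is the simplest (earliest-born) number strictly between 3/2 and 7.
Integers 2 through 6 all lie strictly between 3/2 and 7.
Among integers, the simplest (lowest birthday = smallest |n|; 0 is born on day 0, +-n on day n) is 2.
No non-integer in the interval can be simpler: if x is a non-integer in the interval, then floor(x) or ceil(x) also lies in the interval (the interval contains an integer), and both are proper prefixes of x's sign expansion, i.e. born earlier. So the game value is 2.
Game value = 2

2
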